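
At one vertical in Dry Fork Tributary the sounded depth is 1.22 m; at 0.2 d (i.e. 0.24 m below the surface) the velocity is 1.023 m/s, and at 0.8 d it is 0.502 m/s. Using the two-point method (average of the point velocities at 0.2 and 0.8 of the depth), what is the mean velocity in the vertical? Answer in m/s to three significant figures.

0.763 m/s

v̄ = (1.023 + 0.502) / 2 = 0.7625 m/s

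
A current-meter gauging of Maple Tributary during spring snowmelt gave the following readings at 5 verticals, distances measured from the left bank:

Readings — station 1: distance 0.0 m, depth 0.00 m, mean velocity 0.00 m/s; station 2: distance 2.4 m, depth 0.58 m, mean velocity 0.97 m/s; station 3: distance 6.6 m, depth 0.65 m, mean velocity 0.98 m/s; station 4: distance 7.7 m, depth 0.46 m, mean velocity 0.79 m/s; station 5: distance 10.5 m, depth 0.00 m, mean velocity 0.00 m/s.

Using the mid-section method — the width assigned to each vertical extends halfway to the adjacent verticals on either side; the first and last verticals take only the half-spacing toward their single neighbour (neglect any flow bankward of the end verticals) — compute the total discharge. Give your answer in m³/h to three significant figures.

15300 m³/h

w_2 = (6.6 − 0.0)/2 = 3.3 m; q_2 = 0.97 × 0.58 × 3.3 = 1.857 m³/s
w_3 = (7.7 − 2.4)/2 = 2.65 m; q_3 = 0.98 × 0.65 × 2.65 = 1.688 m³/s
w_4 = (10.5 − 6.6)/2 = 1.95 m; q_4 = 0.79 × 0.46 × 1.95 = 0.7086 m³/s
Stations 1, 5 contribute zero (depth or velocity is 0).
Q = Σ qᵢ = 4.253 m³/s
= 4.253 × 3600 = 15310 m³/h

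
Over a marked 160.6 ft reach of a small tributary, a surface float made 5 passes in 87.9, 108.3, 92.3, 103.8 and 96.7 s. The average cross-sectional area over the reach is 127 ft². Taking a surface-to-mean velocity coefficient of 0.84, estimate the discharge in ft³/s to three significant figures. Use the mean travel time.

t̄ = (87.9 + 108.3 + 92.3 + 103.8 + 96.7) / 5 = 97.8 s
v_surface = L / t̄ = 160.6 / 97.8 = 1.642 ft/s
v_mean = 0.84 × 1.642 = 1.379 ft/s
Q = A × v_mean = 127 × 1.379 = 175.2 ft³/s

175 ft³/s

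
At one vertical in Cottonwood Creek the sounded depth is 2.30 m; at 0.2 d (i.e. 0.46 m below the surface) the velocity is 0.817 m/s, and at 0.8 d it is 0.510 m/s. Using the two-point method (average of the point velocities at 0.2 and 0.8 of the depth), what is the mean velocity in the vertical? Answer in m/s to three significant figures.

0.664 m/s

v̄ = (0.817 + 0.510) / 2 = 0.6635 m/s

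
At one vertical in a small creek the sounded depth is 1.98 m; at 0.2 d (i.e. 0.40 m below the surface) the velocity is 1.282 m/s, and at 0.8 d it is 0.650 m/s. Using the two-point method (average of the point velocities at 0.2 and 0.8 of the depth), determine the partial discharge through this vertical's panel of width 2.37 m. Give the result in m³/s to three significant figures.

v̄ = (1.282 + 0.650) / 2 = 0.9660 m/s
q = v̄ × d × w = 0.9660 × 1.98 × 2.37 = 4.533 m³/s

4.53 m³/s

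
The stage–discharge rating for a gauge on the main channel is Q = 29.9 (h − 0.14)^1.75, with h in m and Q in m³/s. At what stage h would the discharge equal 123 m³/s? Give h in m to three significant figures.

2.38 m

h − h₀ = (Q/C)^(1/b) = (123/29.9)^(1/1.75) = 2.244 m
h = 0.14 + 2.244 = 2.384 m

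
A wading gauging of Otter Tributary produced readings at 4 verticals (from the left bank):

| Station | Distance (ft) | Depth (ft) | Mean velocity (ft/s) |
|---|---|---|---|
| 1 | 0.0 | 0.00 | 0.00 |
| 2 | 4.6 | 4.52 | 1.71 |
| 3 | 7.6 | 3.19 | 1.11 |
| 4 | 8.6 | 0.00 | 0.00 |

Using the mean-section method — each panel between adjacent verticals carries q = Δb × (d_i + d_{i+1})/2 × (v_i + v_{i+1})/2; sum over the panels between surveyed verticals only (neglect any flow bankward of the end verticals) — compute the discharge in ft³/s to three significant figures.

Panel 1-2: Δb = 4.6 ft, d̄ = (0.00+4.52)/2 = 2.26, v̄ = (0.00+1.71)/2 = 0.855 → q = 4.6×2.26×0.855 = 8.889 ft³/s
Panel 2-3: Δb = 3 ft, d̄ = (4.52+3.19)/2 = 3.855, v̄ = (1.71+1.11)/2 = 1.41 → q = 3×3.855×1.41 = 16.31 ft³/s
Panel 3-4: Δb = 1 ft, d̄ = (3.19+0.00)/2 = 1.595, v̄ = (1.11+0.00)/2 = 0.555 → q = 1×1.595×0.555 = 0.8852 ft³/s
Q = Σ q = 26.08 ft³/s

26.1 ft³/s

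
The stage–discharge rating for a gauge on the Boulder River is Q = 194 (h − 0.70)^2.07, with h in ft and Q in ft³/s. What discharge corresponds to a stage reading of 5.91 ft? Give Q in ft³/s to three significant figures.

Q = 194 × (5.91 − 0.70)^2.07 = 194 × 5.21^2.07 = 5911 ft³/s

5910 ft³/s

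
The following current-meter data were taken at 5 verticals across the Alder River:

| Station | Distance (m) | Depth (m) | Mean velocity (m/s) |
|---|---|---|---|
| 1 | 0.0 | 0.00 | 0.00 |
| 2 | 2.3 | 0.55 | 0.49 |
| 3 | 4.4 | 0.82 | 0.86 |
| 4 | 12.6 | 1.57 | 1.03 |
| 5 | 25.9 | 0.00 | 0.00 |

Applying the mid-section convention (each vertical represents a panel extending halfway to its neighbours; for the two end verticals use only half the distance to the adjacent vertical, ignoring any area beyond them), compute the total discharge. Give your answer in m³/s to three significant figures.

21.6 m³/s

w_2 = (4.4 − 0.0)/2 = 2.2 m; q_2 = 0.49 × 0.55 × 2.2 = 0.5929 m³/s
w_3 = (12.6 − 2.3)/2 = 5.15 m; q_3 = 0.86 × 0.82 × 5.15 = 3.632 m³/s
w_4 = (25.9 − 4.4)/2 = 10.75 m; q_4 = 1.03 × 1.57 × 10.75 = 17.38 m³/s
Stations 1, 5 contribute zero (depth or velocity is 0).
Q = Σ qᵢ = 21.61 m³/s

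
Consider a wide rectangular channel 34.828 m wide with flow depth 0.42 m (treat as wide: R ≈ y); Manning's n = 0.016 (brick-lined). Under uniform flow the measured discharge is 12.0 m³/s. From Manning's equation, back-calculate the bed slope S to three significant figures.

0.000548

A = b·y = 34.828 × 0.42 = 14.63 m²
Wide channel: R ≈ y = 0.42 m
S = (Q·n / (1·A·R^(2/3)))² = (12.0×0.016 / (1×14.63×0.5608))² = 0.0005477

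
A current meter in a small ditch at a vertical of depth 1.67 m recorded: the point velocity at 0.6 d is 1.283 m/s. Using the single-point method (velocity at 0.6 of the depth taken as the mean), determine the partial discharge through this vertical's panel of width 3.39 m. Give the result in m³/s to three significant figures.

7.26 m³/s

v̄ = v₀.₆ = 1.283 m/s
q = v̄ × d × w = 1.283 × 1.67 × 3.39 = 7.263 m³/s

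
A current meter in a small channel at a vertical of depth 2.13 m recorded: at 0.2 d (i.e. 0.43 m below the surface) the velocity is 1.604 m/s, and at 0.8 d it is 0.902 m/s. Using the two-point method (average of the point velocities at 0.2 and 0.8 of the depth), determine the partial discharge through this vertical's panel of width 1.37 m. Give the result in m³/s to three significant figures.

3.66 m³/s

v̄ = (1.604 + 0.902) / 2 = 1.253 m/s
q = v̄ × d × w = 1.253 × 2.13 × 1.37 = 3.656 m³/s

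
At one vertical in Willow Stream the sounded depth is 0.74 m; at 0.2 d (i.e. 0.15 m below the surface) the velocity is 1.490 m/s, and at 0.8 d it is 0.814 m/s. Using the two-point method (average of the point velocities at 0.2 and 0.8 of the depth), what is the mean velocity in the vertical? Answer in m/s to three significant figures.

1.15 m/s

v̄ = (1.490 + 0.814) / 2 = 1.152 m/s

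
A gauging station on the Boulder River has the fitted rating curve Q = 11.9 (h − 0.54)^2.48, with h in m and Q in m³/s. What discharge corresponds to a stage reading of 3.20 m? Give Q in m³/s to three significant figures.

135 m³/s

Q = 11.9 × (3.20 − 0.54)^2.48 = 11.9 × 2.66^2.48 = 134.7 m³/s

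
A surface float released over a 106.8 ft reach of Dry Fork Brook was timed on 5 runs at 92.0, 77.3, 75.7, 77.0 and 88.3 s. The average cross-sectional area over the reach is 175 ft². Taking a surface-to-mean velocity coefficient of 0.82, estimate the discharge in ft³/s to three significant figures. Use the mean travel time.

t̄ = (92.0 + 77.3 + 75.7 + 77.0 + 88.3) / 5 = 82.06 s
v_surface = L / t̄ = 106.8 / 82.06 = 1.301 ft/s
v_mean = 0.82 × 1.301 = 1.067 ft/s
Q = A × v_mean = 175 × 1.067 = 186.8 ft³/s

187 ft³/s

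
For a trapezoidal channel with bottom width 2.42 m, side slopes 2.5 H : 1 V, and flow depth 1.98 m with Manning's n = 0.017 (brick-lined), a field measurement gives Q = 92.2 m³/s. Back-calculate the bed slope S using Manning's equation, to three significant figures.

0.00997

A = (b + z·y)·y = (2.42 + 2.5×1.98)×1.98 = 14.59 m²
P = b + 2y√(1+z²) = 2.42 + 2×1.98×√(1+2.5²) = 13.08 m
R = A/P = 14.59/13.08 = 1.115 m
S = (Q·n / (1·A·R^(2/3)))² = (92.2×0.017 / (1×14.59×1.076))² = 0.009973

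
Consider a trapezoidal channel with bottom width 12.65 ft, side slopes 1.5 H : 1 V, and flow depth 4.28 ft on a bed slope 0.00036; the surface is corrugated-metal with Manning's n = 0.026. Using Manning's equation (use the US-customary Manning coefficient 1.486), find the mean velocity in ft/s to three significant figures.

2.21 ft/s

A = (b + z·y)·y = (12.65 + 1.5×4.28)×4.28 = 81.62 ft²
P = b + 2y√(1+z²) = 12.65 + 2×4.28×√(1+1.5²) = 28.08 ft
R = A/P = 81.62/28.08 = 2.906 ft
Q = (1.486/n)·A·R^(2/3)·S^(1/2) = (1.486/0.026) × 81.62 × 2.906^(2/3) × 0.00036^(1/2) = 180.3 ft³/s
V = Q/A = 180.3/81.62 = 2.209 ft/s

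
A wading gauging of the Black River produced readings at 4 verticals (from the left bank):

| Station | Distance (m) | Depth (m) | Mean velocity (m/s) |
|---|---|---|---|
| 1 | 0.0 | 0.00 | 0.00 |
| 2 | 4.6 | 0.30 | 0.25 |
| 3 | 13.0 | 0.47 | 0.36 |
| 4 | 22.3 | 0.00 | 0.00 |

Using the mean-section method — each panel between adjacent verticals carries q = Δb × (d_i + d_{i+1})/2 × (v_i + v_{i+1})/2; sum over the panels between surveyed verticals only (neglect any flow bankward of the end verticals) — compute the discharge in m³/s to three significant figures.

Panel 1-2: Δb = 4.6 m, d̄ = (0.00+0.30)/2 = 0.15, v̄ = (0.00+0.25)/2 = 0.125 → q = 4.6×0.15×0.125 = 0.08625 m³/s
Panel 2-3: Δb = 8.4 m, d̄ = (0.30+0.47)/2 = 0.385, v̄ = (0.25+0.36)/2 = 0.305 → q = 8.4×0.385×0.305 = 0.9864 m³/s
Panel 3-4: Δb = 9.3 m, d̄ = (0.47+0.00)/2 = 0.235, v̄ = (0.36+0.00)/2 = 0.18 → q = 9.3×0.235×0.18 = 0.3934 m³/s
Q = Σ q = 1.466 m³/s

1.47 m³/s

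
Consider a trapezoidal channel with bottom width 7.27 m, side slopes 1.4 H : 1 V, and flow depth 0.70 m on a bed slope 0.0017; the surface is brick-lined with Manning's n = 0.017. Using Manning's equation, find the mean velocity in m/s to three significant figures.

1.72 m/s

A = (b + z·y)·y = (7.27 + 1.4×0.70)×0.70 = 5.775 m²
P = b + 2y√(1+z²) = 7.27 + 2×0.70×√(1+1.4²) = 9.679 m
R = A/P = 5.775/9.679 = 0.5967 m
Q = (1/n)·A·R^(2/3)·S^(1/2) = (1/0.017) × 5.775 × 0.5967^(2/3) × 0.0017^(1/2) = 9.927 m³/s
V = Q/A = 9.927/5.775 = 1.719 m/s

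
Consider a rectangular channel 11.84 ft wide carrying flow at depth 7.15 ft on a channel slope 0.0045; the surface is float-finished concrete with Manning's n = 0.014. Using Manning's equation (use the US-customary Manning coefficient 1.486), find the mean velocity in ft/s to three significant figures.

A = b·y = 11.84 × 7.15 = 84.66 ft²
P = b + 2y = 11.84 + 2×7.15 = 26.14 ft
R = A/P = 84.66/26.14 = 3.239 ft
Q = (1.486/n)·A·R^(2/3)·S^(1/2) = (1.486/0.014) × 84.66 × 3.239^(2/3) × 0.0045^(1/2) = 1319 ft³/s
V = Q/A = 1319/84.66 = 15.59 ft/s

15.6 ft/s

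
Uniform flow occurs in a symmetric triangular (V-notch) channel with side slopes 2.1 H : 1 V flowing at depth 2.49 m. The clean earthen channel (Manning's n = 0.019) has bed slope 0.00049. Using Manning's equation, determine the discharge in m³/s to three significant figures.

A = z·y² = 2.1×2.49² = 13.02 m²
P = 2y√(1+z²) = 2×2.49×√(1+2.1²) = 11.58 m
R = A/P = 13.02/11.58 = 1.124 m
Q = (1/n)·A·R^(2/3)·S^(1/2) = (1/0.019) × 13.02 × 1.124^(2/3) × 0.00049^(1/2) = 16.40 m³/s

16.4 m³/s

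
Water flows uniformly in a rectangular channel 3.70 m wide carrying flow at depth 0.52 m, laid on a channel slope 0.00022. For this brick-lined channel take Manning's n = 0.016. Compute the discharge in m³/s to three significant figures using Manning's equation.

0.978 m³/s

A = b·y = 3.70 × 0.52 = 1.924 m²
P = b + 2y = 3.70 + 2×0.52 = 4.740 m
R = A/P = 1.924/4.740 = 0.4059 m
Q = (1/n)·A·R^(2/3)·S^(1/2) = (1/0.016) × 1.924 × 0.4059^(2/3) × 0.00022^(1/2) = 0.9778 m³/s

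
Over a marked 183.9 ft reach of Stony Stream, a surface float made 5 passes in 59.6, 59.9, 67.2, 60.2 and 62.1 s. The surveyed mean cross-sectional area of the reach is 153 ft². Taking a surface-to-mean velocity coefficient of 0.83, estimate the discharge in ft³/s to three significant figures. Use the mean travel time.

t̄ = (59.6 + 59.9 + 67.2 + 60.2 + 62.1) / 5 = 61.8 s
v_surface = L / t̄ = 183.9 / 61.8 = 2.976 ft/s
v_mean = 0.83 × 2.976 = 2.470 ft/s
Q = A × v_mean = 153 × 2.470 = 377.9 ft³/s

378 ft³/s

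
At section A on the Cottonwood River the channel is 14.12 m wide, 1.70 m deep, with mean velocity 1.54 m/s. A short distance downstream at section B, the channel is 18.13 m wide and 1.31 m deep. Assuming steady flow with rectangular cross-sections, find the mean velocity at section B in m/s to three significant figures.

1.56 m/s

Q = A₁V₁ = (14.12×1.70) × 1.54 = 36.97 m³/s
A₂ = 18.13 × 1.31 = 23.75 m²
V₂ = Q/A₂ = 36.97/23.75 = 1.556 m/s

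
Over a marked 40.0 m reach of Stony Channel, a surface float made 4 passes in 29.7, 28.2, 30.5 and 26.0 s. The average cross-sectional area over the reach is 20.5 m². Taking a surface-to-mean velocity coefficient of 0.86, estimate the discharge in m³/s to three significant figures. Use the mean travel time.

t̄ = (29.7 + 28.2 + 30.5 + 26.0) / 4 = 28.6 s
v_surface = L / t̄ = 40.0 / 28.6 = 1.399 m/s
v_mean = 0.86 × 1.399 = 1.203 m/s
Q = A × v_mean = 20.5 × 1.203 = 24.66 m³/s

24.7 m³/s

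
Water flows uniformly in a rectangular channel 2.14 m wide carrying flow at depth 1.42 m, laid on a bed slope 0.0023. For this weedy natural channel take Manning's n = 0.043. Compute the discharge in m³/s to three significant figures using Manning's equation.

2.44 m³/s

A = b·y = 2.14 × 1.42 = 3.039 m²
P = b + 2y = 2.14 + 2×1.42 = 4.980 m
R = A/P = 3.039/4.980 = 0.6102 m
Q = (1/n)·A·R^(2/3)·S^(1/2) = (1/0.043) × 3.039 × 0.6102^(2/3) × 0.0023^(1/2) = 2.438 m³/s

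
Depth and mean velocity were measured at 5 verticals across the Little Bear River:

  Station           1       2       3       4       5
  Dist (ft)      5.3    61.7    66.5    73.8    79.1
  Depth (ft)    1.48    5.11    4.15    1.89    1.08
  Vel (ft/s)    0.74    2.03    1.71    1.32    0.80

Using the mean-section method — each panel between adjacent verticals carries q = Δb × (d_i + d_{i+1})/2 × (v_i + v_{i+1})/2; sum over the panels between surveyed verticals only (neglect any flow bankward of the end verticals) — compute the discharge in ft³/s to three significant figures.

Panel 1-2: Δb = 56.4 ft, d̄ = (1.48+5.11)/2 = 3.295, v̄ = (0.74+2.03)/2 = 1.385 → q = 56.4×3.295×1.385 = 257.4 ft³/s
Panel 2-3: Δb = 4.8 ft, d̄ = (5.11+4.15)/2 = 4.63, v̄ = (2.03+1.71)/2 = 1.87 → q = 4.8×4.63×1.87 = 41.56 ft³/s
Panel 3-4: Δb = 7.3 ft, d̄ = (4.15+1.89)/2 = 3.02, v̄ = (1.71+1.32)/2 = 1.515 → q = 7.3×3.02×1.515 = 33.40 ft³/s
Panel 4-5: Δb = 5.3 ft, d̄ = (1.89+1.08)/2 = 1.485, v̄ = (1.32+0.80)/2 = 1.06 → q = 5.3×1.485×1.06 = 8.343 ft³/s
Q = Σ q = 340.7 ft³/s

341 ft³/s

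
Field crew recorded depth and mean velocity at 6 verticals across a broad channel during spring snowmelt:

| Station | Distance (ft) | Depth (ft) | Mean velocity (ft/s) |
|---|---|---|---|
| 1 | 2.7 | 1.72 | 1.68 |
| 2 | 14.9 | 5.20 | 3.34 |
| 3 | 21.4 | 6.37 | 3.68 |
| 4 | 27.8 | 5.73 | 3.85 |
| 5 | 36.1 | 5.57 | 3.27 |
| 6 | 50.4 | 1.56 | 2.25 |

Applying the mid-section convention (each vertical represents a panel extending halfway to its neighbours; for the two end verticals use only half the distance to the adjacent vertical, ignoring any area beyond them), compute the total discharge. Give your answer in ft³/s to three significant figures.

w_1 = (14.9 − 2.7)/2 = 6.1 ft; q_1 = 1.68 × 1.72 × 6.1 = 17.63 ft³/s
w_2 = (21.4 − 2.7)/2 = 9.35 ft; q_2 = 3.34 × 5.20 × 9.35 = 162.4 ft³/s
w_3 = (27.8 − 14.9)/2 = 6.45 ft; q_3 = 3.68 × 6.37 × 6.45 = 151.2 ft³/s
w_4 = (36.1 − 21.4)/2 = 7.35 ft; q_4 = 3.85 × 5.73 × 7.35 = 162.1 ft³/s
w_5 = (50.4 − 27.8)/2 = 11.3 ft; q_5 = 3.27 × 5.57 × 11.3 = 205.8 ft³/s
w_6 = (50.4 − 36.1)/2 = 7.15 ft; q_6 = 2.25 × 1.56 × 7.15 = 25.10 ft³/s
Q = Σ qᵢ = 724.3 ft³/s

724 ft³/s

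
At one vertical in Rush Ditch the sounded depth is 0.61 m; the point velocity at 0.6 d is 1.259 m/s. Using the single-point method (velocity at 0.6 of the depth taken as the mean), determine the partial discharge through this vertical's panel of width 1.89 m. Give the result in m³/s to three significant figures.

1.45 m³/s

v̄ = v₀.₆ = 1.259 m/s
q = v̄ × d × w = 1.259 × 0.61 × 1.89 = 1.452 m³/s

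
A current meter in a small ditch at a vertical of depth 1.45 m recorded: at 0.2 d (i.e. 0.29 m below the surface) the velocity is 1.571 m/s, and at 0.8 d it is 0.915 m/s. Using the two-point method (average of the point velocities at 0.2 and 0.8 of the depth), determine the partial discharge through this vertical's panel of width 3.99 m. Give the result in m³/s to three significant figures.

7.19 m³/s

v̄ = (1.571 + 0.915) / 2 = 1.243 m/s
q = v̄ × d × w = 1.243 × 1.45 × 3.99 = 7.191 m³/s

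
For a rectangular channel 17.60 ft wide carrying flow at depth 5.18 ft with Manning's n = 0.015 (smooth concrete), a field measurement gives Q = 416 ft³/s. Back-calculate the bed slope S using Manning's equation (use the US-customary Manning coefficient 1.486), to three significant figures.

A = b·y = 17.60 × 5.18 = 91.17 ft²
P = b + 2y = 17.60 + 2×5.18 = 27.96 ft
R = A/P = 91.17/27.96 = 3.261 ft
S = (Q·n / (1.486·A·R^(2/3)))² = (416×0.015 / (1.486×91.17×2.199))² = 0.0004388

0.000439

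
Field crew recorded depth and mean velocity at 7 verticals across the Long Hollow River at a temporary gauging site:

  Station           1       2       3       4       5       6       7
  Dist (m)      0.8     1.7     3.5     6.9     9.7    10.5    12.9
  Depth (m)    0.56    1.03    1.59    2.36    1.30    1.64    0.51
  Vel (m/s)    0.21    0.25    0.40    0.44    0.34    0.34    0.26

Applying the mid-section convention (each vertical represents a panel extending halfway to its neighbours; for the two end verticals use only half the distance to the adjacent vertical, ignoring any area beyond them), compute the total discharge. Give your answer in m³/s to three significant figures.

w_1 = (1.7 − 0.8)/2 = 0.45 m; q_1 = 0.21 × 0.56 × 0.45 = 0.05292 m³/s
w_2 = (3.5 − 0.8)/2 = 1.35 m; q_2 = 0.25 × 1.03 × 1.35 = 0.3476 m³/s
w_3 = (6.9 − 1.7)/2 = 2.6 m; q_3 = 0.40 × 1.59 × 2.6 = 1.654 m³/s
w_4 = (9.7 − 3.5)/2 = 3.1 m; q_4 = 0.44 × 2.36 × 3.1 = 3.219 m³/s
w_5 = (10.5 − 6.9)/2 = 1.8 m; q_5 = 0.34 × 1.30 × 1.8 = 0.7956 m³/s
w_6 = (12.9 − 9.7)/2 = 1.6 m; q_6 = 0.34 × 1.64 × 1.6 = 0.8922 m³/s
w_7 = (12.9 − 10.5)/2 = 1.2 m; q_7 = 0.26 × 0.51 × 1.2 = 0.1591 m³/s
Q = Σ qᵢ = 7.120 m³/s

7.12 m³/s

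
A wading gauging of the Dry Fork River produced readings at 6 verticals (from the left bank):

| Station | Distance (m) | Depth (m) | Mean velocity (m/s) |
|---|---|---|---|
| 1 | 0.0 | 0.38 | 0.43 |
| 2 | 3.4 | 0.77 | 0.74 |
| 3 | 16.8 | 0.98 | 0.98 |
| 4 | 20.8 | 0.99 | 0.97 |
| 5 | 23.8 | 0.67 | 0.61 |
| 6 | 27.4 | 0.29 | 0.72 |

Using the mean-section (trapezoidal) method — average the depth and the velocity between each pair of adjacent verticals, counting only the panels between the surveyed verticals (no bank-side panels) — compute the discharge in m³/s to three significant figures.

Panel 1-2: Δb = 3.4 m, d̄ = (0.38+0.77)/2 = 0.575, v̄ = (0.43+0.74)/2 = 0.585 → q = 3.4×0.575×0.585 = 1.144 m³/s
Panel 2-3: Δb = 13.4 m, d̄ = (0.77+0.98)/2 = 0.875, v̄ = (0.74+0.98)/2 = 0.86 → q = 13.4×0.875×0.86 = 10.08 m³/s
Panel 3-4: Δb = 4 m, d̄ = (0.98+0.99)/2 = 0.985, v̄ = (0.98+0.97)/2 = 0.975 → q = 4×0.985×0.975 = 3.842 m³/s
Panel 4-5: Δb = 3 m, d̄ = (0.99+0.67)/2 = 0.83, v̄ = (0.97+0.61)/2 = 0.79 → q = 3×0.83×0.79 = 1.967 m³/s
Panel 5-6: Δb = 3.6 m, d̄ = (0.67+0.29)/2 = 0.48, v̄ = (0.61+0.72)/2 = 0.665 → q = 3.6×0.48×0.665 = 1.149 m³/s
Q = Σ q = 18.18 m³/s

18.2 m³/s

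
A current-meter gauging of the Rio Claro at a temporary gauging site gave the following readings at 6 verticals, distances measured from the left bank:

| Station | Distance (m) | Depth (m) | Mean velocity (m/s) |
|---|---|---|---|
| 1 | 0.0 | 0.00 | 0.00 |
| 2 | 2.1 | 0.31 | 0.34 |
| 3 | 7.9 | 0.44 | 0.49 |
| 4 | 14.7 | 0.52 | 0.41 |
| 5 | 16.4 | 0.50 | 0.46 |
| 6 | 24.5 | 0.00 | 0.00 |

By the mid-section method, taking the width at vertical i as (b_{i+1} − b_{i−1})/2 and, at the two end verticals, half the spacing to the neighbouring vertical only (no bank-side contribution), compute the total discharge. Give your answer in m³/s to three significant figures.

w_2 = (7.9 − 0.0)/2 = 3.95 m; q_2 = 0.34 × 0.31 × 3.95 = 0.4163 m³/s
w_3 = (14.7 − 2.1)/2 = 6.3 m; q_3 = 0.49 × 0.44 × 6.3 = 1.358 m³/s
w_4 = (16.4 − 7.9)/2 = 4.25 m; q_4 = 0.41 × 0.52 × 4.25 = 0.9061 m³/s
w_5 = (24.5 − 14.7)/2 = 4.9 m; q_5 = 0.46 × 0.50 × 4.9 = 1.127 m³/s
Stations 1, 6 contribute zero (depth or velocity is 0).
Q = Σ qᵢ = 3.808 m³/s

3.81 m³/s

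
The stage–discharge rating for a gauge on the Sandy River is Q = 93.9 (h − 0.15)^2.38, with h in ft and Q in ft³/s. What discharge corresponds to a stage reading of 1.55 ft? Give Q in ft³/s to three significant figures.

Q = 93.9 × (1.55 − 0.15)^2.38 = 93.9 × 1.4^2.38 = 209.1 ft³/s

209 ft³/s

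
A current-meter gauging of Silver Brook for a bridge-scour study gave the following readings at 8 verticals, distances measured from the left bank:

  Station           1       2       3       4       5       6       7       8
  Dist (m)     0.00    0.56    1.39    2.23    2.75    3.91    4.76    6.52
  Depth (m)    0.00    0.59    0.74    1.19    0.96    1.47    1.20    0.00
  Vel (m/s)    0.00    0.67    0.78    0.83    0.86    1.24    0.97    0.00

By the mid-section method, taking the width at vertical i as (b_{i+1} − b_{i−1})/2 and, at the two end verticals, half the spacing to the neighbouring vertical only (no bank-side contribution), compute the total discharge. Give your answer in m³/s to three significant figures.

w_2 = (1.39 − 0.00)/2 = 0.695 m; q_2 = 0.67 × 0.59 × 0.695 = 0.2747 m³/s
w_3 = (2.23 − 0.56)/2 = 0.835 m; q_3 = 0.78 × 0.74 × 0.835 = 0.4820 m³/s
w_4 = (2.75 − 1.39)/2 = 0.68 m; q_4 = 0.83 × 1.19 × 0.68 = 0.6716 m³/s
w_5 = (3.91 − 2.23)/2 = 0.84 m; q_5 = 0.86 × 0.96 × 0.84 = 0.6935 m³/s
w_6 = (4.76 − 2.75)/2 = 1.005 m; q_6 = 1.24 × 1.47 × 1.005 = 1.832 m³/s
w_7 = (6.52 − 3.91)/2 = 1.305 m; q_7 = 0.97 × 1.20 × 1.305 = 1.519 m³/s
Stations 1, 8 contribute zero (depth or velocity is 0).
Q = Σ qᵢ = 5.473 m³/s

5.47 m³/s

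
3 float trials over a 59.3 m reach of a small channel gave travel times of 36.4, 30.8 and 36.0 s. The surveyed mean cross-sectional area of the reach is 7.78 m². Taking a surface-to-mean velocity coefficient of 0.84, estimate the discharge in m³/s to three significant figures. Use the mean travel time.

t̄ = (36.4 + 30.8 + 36.0) / 3 = 34.4 s
v_surface = L / t̄ = 59.3 / 34.4 = 1.724 m/s
v_mean = 0.84 × 1.724 = 1.448 m/s
Q = A × v_mean = 7.78 × 1.448 = 11.27 m³/s

11.3 m³/s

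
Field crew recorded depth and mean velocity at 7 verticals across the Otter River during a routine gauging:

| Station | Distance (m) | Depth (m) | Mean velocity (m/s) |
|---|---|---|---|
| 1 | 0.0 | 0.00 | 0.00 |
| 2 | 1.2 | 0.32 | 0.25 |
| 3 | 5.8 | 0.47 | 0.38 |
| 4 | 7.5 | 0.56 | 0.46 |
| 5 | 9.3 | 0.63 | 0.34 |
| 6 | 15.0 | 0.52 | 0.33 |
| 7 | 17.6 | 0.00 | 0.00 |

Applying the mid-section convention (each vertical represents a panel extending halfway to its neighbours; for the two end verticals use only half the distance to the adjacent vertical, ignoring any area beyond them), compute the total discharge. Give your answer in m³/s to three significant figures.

w_2 = (5.8 − 0.0)/2 = 2.9 m; q_2 = 0.25 × 0.32 × 2.9 = 0.2320 m³/s
w_3 = (7.5 − 1.2)/2 = 3.15 m; q_3 = 0.38 × 0.47 × 3.15 = 0.5626 m³/s
w_4 = (9.3 − 5.8)/2 = 1.75 m; q_4 = 0.46 × 0.56 × 1.75 = 0.4508 m³/s
w_5 = (15.0 − 7.5)/2 = 3.75 m; q_5 = 0.34 × 0.63 × 3.75 = 0.8033 m³/s
w_6 = (17.6 − 9.3)/2 = 4.15 m; q_6 = 0.33 × 0.52 × 4.15 = 0.7121 m³/s
Stations 1, 7 contribute zero (depth or velocity is 0).
Q = Σ qᵢ = 2.761 m³/s

2.76 m³/s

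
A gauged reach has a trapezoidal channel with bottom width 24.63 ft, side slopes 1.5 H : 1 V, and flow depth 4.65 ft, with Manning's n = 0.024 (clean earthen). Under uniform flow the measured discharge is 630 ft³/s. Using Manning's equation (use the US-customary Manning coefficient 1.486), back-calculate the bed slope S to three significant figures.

A = (b + z·y)·y = (24.63 + 1.5×4.65)×4.65 = 147.0 ft²
P = b + 2y√(1+z²) = 24.63 + 2×4.65×√(1+1.5²) = 41.40 ft
R = A/P = 147.0/41.40 = 3.550 ft
S = (Q·n / (1.486·A·R^(2/3)))² = (630×0.024 / (1.486×147.0×2.327))² = 0.0008851

0.000885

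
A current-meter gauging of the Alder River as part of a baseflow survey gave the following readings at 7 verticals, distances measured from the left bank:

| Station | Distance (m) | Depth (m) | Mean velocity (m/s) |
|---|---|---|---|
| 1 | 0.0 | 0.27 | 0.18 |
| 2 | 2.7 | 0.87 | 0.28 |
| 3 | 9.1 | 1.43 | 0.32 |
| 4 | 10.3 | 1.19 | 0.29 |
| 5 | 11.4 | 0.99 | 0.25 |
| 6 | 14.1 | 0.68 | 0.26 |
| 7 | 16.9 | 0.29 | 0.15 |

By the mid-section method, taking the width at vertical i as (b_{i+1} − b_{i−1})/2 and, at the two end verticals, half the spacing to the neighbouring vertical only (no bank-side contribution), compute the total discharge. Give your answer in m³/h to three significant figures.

w_1 = (2.7 − 0.0)/2 = 1.35 m; q_1 = 0.18 × 0.27 × 1.35 = 0.06561 m³/s
w_2 = (9.1 − 0.0)/2 = 4.55 m; q_2 = 0.28 × 0.87 × 4.55 = 1.108 m³/s
w_3 = (10.3 − 2.7)/2 = 3.8 m; q_3 = 0.32 × 1.43 × 3.8 = 1.739 m³/s
w_4 = (11.4 − 9.1)/2 = 1.15 m; q_4 = 0.29 × 1.19 × 1.15 = 0.3969 m³/s
w_5 = (14.1 − 10.3)/2 = 1.9 m; q_5 = 0.25 × 0.99 × 1.9 = 0.4703 m³/s
w_6 = (16.9 − 11.4)/2 = 2.75 m; q_6 = 0.26 × 0.68 × 2.75 = 0.4862 m³/s
w_7 = (16.9 − 14.1)/2 = 1.4 m; q_7 = 0.15 × 0.29 × 1.4 = 0.06090 m³/s
Q = Σ qᵢ = 4.327 m³/s
= 4.327 × 3600 = 15580 m³/h

15600 m³/h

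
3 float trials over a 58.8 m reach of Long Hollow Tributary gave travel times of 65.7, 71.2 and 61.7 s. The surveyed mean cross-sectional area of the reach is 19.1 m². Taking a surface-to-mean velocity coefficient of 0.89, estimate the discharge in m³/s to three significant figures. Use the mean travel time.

15.1 m³/s

t̄ = (65.7 + 71.2 + 61.7) / 3 = 66.2 s
v_surface = L / t̄ = 58.8 / 66.2 = 0.8882 m/s
v_mean = 0.89 × 0.8882 = 0.7905 m/s
Q = A × v_mean = 19.1 × 0.7905 = 15.10 m³/s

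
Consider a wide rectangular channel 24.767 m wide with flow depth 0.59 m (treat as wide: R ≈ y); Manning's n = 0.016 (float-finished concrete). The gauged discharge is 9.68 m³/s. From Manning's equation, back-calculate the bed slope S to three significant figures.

0.000227

A = b·y = 24.767 × 0.59 = 14.61 m²
Wide channel: R ≈ y = 0.59 m
S = (Q·n / (1·A·R^(2/3)))² = (9.68×0.016 / (1×14.61×0.7035))² = 0.0002270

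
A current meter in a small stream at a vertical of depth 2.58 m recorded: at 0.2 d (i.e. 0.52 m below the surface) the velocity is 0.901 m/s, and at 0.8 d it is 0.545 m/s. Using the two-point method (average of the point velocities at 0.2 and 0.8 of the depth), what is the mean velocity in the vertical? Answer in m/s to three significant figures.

v̄ = (0.901 + 0.545) / 2 = 0.7230 m/s

0.723 m/s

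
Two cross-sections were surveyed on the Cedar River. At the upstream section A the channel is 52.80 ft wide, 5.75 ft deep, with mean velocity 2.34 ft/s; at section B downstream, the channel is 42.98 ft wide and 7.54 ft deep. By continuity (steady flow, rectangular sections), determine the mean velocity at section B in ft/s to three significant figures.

2.19 ft/s

Q = A₁V₁ = (52.80×5.75) × 2.34 = 710.4 ft³/s
A₂ = 42.98 × 7.54 = 324.1 ft²
V₂ = Q/A₂ = 710.4/324.1 = 2.192 ft/s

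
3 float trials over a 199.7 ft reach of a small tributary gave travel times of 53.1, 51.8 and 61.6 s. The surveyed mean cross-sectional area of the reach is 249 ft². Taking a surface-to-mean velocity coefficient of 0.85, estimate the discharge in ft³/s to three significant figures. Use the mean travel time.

t̄ = (53.1 + 51.8 + 61.6) / 3 = 55.5 s
v_surface = L / t̄ = 199.7 / 55.5 = 3.598 ft/s
v_mean = 0.85 × 3.598 = 3.058 ft/s
Q = A × v_mean = 249 × 3.058 = 761.6 ft³/s

762 ft³/s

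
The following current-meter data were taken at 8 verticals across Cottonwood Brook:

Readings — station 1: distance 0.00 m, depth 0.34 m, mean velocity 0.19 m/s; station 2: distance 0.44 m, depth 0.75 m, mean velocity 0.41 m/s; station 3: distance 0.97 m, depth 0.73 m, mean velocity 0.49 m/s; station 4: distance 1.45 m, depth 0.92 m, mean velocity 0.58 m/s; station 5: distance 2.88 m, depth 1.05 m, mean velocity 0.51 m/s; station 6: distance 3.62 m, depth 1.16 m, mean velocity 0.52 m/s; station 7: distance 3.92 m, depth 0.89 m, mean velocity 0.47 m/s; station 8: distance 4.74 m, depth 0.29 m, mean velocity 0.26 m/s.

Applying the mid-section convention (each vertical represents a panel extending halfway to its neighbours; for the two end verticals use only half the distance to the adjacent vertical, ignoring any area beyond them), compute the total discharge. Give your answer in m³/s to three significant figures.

2.01 m³/s

w_1 = (0.44 − 0.00)/2 = 0.22 m; q_1 = 0.19 × 0.34 × 0.22 = 0.01421 m³/s
w_2 = (0.97 − 0.00)/2 = 0.485 m; q_2 = 0.41 × 0.75 × 0.485 = 0.1491 m³/s
w_3 = (1.45 − 0.44)/2 = 0.505 m; q_3 = 0.49 × 0.73 × 0.505 = 0.1806 m³/s
w_4 = (2.88 − 0.97)/2 = 0.955 m; q_4 = 0.58 × 0.92 × 0.955 = 0.5096 m³/s
w_5 = (3.62 − 1.45)/2 = 1.085 m; q_5 = 0.51 × 1.05 × 1.085 = 0.5810 m³/s
w_6 = (3.92 − 2.88)/2 = 0.52 m; q_6 = 0.52 × 1.16 × 0.52 = 0.3137 m³/s
w_7 = (4.74 − 3.62)/2 = 0.56 m; q_7 = 0.47 × 0.89 × 0.56 = 0.2342 m³/s
w_8 = (4.74 − 3.92)/2 = 0.41 m; q_8 = 0.26 × 0.29 × 0.41 = 0.03091 m³/s
Q = Σ qᵢ = 2.013 m³/s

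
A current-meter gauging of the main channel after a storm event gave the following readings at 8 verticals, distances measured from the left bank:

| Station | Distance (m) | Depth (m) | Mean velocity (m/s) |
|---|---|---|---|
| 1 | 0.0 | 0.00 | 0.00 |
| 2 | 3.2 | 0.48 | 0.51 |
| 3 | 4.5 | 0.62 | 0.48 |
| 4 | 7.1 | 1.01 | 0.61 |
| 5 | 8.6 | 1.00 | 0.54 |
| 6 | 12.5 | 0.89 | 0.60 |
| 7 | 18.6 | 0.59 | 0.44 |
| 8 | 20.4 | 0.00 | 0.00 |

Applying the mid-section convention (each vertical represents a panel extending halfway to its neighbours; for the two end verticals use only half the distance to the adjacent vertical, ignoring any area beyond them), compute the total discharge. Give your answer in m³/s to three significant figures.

w_2 = (4.5 − 0.0)/2 = 2.25 m; q_2 = 0.51 × 0.48 × 2.25 = 0.5508 m³/s
w_3 = (7.1 − 3.2)/2 = 1.95 m; q_3 = 0.48 × 0.62 × 1.95 = 0.5803 m³/s
w_4 = (8.6 − 4.5)/2 = 2.05 m; q_4 = 0.61 × 1.01 × 2.05 = 1.263 m³/s
w_5 = (12.5 − 7.1)/2 = 2.7 m; q_5 = 0.54 × 1.00 × 2.7 = 1.458 m³/s
w_6 = (18.6 − 8.6)/2 = 5 m; q_6 = 0.60 × 0.89 × 5 = 2.670 m³/s
w_7 = (20.4 − 12.5)/2 = 3.95 m; q_7 = 0.44 × 0.59 × 3.95 = 1.025 m³/s
Stations 1, 8 contribute zero (depth or velocity is 0).
Q = Σ qᵢ = 7.548 m³/s

7.55 m³/s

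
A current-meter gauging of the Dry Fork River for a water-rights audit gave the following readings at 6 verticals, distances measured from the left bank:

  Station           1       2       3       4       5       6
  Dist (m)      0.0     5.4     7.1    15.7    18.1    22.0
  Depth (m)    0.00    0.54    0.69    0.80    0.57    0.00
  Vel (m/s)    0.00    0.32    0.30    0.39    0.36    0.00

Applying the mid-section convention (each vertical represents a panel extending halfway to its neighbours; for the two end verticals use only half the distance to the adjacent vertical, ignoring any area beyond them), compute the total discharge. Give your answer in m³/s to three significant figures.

w_2 = (7.1 − 0.0)/2 = 3.55 m; q_2 = 0.32 × 0.54 × 3.55 = 0.6134 m³/s
w_3 = (15.7 − 5.4)/2 = 5.15 m; q_3 = 0.30 × 0.69 × 5.15 = 1.066 m³/s
w_4 = (18.1 − 7.1)/2 = 5.5 m; q_4 = 0.39 × 0.80 × 5.5 = 1.716 m³/s
w_5 = (22.0 − 15.7)/2 = 3.15 m; q_5 = 0.36 × 0.57 × 3.15 = 0.6464 m³/s
Stations 1, 6 contribute zero (depth or velocity is 0).
Q = Σ qᵢ = 4.042 m³/s

4.04 m³/s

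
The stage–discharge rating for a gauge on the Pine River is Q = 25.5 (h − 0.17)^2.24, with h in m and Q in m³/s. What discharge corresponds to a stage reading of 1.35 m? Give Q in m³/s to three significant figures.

Q = 25.5 × (1.35 − 0.17)^2.24 = 25.5 × 1.18^2.24 = 36.95 m³/s

36.9 m³/s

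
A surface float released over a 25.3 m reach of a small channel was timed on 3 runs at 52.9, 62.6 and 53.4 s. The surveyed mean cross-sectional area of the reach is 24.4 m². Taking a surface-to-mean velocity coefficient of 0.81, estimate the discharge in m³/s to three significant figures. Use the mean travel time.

8.88 m³/s

t̄ = (52.9 + 62.6 + 53.4) / 3 = 56.3 s
v_surface = L / t̄ = 25.3 / 56.3 = 0.4494 m/s
v_mean = 0.81 × 0.4494 = 0.3640 m/s
Q = A × v_mean = 24.4 × 0.3640 = 8.882 m³/s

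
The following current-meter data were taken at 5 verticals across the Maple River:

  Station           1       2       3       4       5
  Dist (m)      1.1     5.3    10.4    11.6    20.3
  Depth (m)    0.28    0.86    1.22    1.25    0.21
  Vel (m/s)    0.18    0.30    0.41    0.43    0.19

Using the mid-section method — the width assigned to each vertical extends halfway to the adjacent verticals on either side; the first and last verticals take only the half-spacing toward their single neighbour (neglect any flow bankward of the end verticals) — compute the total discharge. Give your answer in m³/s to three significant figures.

w_1 = (5.3 − 1.1)/2 = 2.1 m; q_1 = 0.18 × 0.28 × 2.1 = 0.1058 m³/s
w_2 = (10.4 − 1.1)/2 = 4.65 m; q_2 = 0.30 × 0.86 × 4.65 = 1.200 m³/s
w_3 = (11.6 − 5.3)/2 = 3.15 m; q_3 = 0.41 × 1.22 × 3.15 = 1.576 m³/s
w_4 = (20.3 − 10.4)/2 = 4.95 m; q_4 = 0.43 × 1.25 × 4.95 = 2.661 m³/s
w_5 = (20.3 − 11.6)/2 = 4.35 m; q_5 = 0.19 × 0.21 × 4.35 = 0.1736 m³/s
Q = Σ qᵢ = 5.715 m³/s

5.72 m³/s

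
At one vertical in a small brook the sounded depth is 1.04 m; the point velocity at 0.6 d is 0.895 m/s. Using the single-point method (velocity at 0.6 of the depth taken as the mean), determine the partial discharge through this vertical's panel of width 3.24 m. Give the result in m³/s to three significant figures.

3.02 m³/s

v̄ = v₀.₆ = 0.895 m/s
q = v̄ × d × w = 0.8950 × 1.04 × 3.24 = 3.016 m³/s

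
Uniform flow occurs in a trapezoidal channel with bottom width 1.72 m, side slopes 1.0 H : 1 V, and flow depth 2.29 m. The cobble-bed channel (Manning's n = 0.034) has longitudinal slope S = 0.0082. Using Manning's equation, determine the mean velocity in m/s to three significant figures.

2.87 m/s

A = (b + z·y)·y = (1.72 + 1.0×2.29)×2.29 = 9.183 m²
P = b + 2y√(1+z²) = 1.72 + 2×2.29×√(1+1.0²) = 8.197 m
R = A/P = 9.183/8.197 = 1.120 m
Q = (1/n)·A·R^(2/3)·S^(1/2) = (1/0.034) × 9.183 × 1.120^(2/3) × 0.0082^(1/2) = 26.38 m³/s
V = Q/A = 26.38/9.183 = 2.873 m/s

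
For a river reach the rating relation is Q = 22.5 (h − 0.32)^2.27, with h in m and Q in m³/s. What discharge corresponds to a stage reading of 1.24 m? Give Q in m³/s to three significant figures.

18.6 m³/s

Q = 22.5 × (1.24 − 0.32)^2.27 = 22.5 × 0.92^2.27 = 18.62 m³/s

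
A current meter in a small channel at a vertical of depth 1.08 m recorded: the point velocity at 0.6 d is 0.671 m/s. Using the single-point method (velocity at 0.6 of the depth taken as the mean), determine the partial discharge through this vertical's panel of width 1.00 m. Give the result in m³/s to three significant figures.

v̄ = v₀.₆ = 0.671 m/s
q = v̄ × d × w = 0.6710 × 1.08 × 1.00 = 0.7247 m³/s

0.725 m³/s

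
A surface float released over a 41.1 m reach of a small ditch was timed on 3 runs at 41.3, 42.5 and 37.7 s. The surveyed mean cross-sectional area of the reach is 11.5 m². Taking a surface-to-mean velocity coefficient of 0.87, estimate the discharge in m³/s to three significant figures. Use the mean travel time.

10.2 m³/s

t̄ = (41.3 + 42.5 + 37.7) / 3 = 40.5 s
v_surface = L / t̄ = 41.1 / 40.5 = 1.015 m/s
v_mean = 0.87 × 1.015 = 0.8829 m/s
Q = A × v_mean = 11.5 × 0.8829 = 10.15 m³/s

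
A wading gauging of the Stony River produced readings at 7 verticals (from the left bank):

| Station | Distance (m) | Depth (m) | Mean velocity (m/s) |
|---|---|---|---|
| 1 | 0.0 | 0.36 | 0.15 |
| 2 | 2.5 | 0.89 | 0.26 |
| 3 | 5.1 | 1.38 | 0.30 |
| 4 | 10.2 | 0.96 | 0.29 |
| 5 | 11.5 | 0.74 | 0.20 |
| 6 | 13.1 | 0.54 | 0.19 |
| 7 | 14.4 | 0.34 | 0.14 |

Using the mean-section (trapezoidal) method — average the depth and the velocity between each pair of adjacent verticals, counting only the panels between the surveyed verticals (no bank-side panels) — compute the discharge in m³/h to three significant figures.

Panel 1-2: Δb = 2.5 m, d̄ = (0.36+0.89)/2 = 0.625, v̄ = (0.15+0.26)/2 = 0.205 → q = 2.5×0.625×0.205 = 0.3203 m³/s
Panel 2-3: Δb = 2.6 m, d̄ = (0.89+1.38)/2 = 1.135, v̄ = (0.26+0.30)/2 = 0.28 → q = 2.6×1.135×0.28 = 0.8263 m³/s
Panel 3-4: Δb = 5.1 m, d̄ = (1.38+0.96)/2 = 1.17, v̄ = (0.30+0.29)/2 = 0.295 → q = 5.1×1.17×0.295 = 1.760 m³/s
Panel 4-5: Δb = 1.3 m, d̄ = (0.96+0.74)/2 = 0.85, v̄ = (0.29+0.20)/2 = 0.245 → q = 1.3×0.85×0.245 = 0.2707 m³/s
Panel 5-6: Δb = 1.6 m, d̄ = (0.74+0.54)/2 = 0.64, v̄ = (0.20+0.19)/2 = 0.195 → q = 1.6×0.64×0.195 = 0.1997 m³/s
Panel 6-7: Δb = 1.3 m, d̄ = (0.54+0.34)/2 = 0.44, v̄ = (0.19+0.14)/2 = 0.165 → q = 1.3×0.44×0.165 = 0.09438 m³/s
Q = Σ q = 3.472 m³/s
= 3.472 × 3600 = 12500 m³/h

12500 m³/h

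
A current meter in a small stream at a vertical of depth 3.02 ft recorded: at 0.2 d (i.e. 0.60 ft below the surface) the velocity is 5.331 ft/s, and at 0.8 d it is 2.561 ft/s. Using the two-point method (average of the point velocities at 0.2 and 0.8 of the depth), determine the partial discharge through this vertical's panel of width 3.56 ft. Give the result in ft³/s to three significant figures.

v̄ = (5.331 + 2.561) / 2 = 3.946 ft/s
q = v̄ × d × w = 3.946 × 3.02 × 3.56 = 42.42 ft³/s

42.4 ft³/s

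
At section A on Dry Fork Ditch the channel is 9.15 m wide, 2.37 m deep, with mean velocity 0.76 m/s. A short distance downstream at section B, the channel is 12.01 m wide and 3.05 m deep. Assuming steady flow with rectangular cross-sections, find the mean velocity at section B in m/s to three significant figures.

Q = A₁V₁ = (9.15×2.37) × 0.76 = 16.48 m³/s
A₂ = 12.01 × 3.05 = 36.63 m²
V₂ = Q/A₂ = 16.48/36.63 = 0.4499 m/s

0.450 m/s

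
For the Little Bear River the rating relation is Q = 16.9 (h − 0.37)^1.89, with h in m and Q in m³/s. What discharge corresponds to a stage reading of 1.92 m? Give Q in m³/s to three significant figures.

38.7 m³/s

Q = 16.9 × (1.92 − 0.37)^1.89 = 16.9 × 1.55^1.89 = 38.69 m³/s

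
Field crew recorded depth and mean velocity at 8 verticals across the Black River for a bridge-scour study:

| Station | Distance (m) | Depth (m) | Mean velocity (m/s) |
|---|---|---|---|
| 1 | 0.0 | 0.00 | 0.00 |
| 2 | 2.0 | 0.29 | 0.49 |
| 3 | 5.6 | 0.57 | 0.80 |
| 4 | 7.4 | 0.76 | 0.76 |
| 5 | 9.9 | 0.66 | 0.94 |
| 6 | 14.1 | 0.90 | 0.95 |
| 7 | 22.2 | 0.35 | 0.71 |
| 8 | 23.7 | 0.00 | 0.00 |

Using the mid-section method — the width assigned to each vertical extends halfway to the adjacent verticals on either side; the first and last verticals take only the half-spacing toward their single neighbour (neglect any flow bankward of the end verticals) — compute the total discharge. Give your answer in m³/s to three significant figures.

11.4 m³/s

w_2 = (5.6 − 0.0)/2 = 2.8 m; q_2 = 0.49 × 0.29 × 2.8 = 0.3979 m³/s
w_3 = (7.4 − 2.0)/2 = 2.7 m; q_3 = 0.80 × 0.57 × 2.7 = 1.231 m³/s
w_4 = (9.9 − 5.6)/2 = 2.15 m; q_4 = 0.76 × 0.76 × 2.15 = 1.242 m³/s
w_5 = (14.1 − 7.4)/2 = 3.35 m; q_5 = 0.94 × 0.66 × 3.35 = 2.078 m³/s
w_6 = (22.2 − 9.9)/2 = 6.15 m; q_6 = 0.95 × 0.90 × 6.15 = 5.258 m³/s
w_7 = (23.7 − 14.1)/2 = 4.8 m; q_7 = 0.71 × 0.35 × 4.8 = 1.193 m³/s
Stations 1, 8 contribute zero (depth or velocity is 0).
Q = Σ qᵢ = 11.40 m³/s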